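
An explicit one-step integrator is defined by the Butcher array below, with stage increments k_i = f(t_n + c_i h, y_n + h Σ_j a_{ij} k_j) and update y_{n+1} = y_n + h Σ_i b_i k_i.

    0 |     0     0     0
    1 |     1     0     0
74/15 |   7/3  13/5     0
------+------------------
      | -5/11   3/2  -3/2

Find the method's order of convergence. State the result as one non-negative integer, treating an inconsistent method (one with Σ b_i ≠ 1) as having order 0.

b = (-5/11, 3/2, -3/2)
c = (0, 1, 74/15)
Ac = (0, 0, 13/5)
Σ b_i: (-5/11)·1 + 3/2·1 + (-3/2)·1 = -5/11 ≠ 1 ⇒ order 0.

0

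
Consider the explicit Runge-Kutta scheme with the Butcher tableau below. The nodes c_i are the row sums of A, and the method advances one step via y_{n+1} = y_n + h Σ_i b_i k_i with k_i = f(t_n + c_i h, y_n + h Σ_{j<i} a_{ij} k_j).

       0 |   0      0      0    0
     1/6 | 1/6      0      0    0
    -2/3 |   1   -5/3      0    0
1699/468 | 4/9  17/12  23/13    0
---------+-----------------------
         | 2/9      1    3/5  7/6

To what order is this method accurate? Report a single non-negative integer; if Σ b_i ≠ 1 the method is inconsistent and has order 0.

b = (2/9, 1, 3/5, 7/6)
c = (0, 1/6, -2/3, 1699/468)
Ac = (0, 0, -5/18, -883/936)
Σ b_i: 2/9·1 + 1·1 + 3/5·1 + 7/6·1 = 269/90 ≠ 1 ⇒ order 0.

0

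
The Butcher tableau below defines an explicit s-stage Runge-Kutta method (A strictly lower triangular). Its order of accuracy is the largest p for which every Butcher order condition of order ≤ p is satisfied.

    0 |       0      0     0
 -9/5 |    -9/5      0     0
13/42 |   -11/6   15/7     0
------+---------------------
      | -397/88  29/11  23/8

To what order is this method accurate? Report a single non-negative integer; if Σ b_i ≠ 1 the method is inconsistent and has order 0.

1

b = (-397/88, 29/11, 23/8)
c = (0, -9/5, 13/42)
Ac = (0, 0, -27/7)
Σ b_i: (-397/88)·1 + 29/11·1 + 23/8·1 = 1 ✓
b·c: 29/11·(-9/5) + 23/8·13/42 = -71251/18480 ≠ 1/2 ⇒ order 1.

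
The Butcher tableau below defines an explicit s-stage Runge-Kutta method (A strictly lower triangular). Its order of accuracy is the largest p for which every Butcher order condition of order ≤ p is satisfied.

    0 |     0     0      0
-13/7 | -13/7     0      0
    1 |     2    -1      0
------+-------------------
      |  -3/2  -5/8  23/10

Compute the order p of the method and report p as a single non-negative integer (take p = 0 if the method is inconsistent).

b = (-3/2, -5/8, 23/10)
c = (0, -13/7, 1)
Ac = (0, 0, 13/7)
Σ b_i: (-3/2)·1 + (-5/8)·1 + 23/10·1 = 7/40 ≠ 1 ⇒ order 0.

0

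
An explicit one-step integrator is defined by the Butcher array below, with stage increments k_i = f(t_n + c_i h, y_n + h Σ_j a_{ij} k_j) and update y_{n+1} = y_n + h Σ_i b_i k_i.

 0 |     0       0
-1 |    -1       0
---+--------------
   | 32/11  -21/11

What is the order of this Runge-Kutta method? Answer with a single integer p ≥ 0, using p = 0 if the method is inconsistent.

b = (32/11, -21/11)
c = (0, -1)
Σ b_i: 32/11·1 + (-21/11)·1 = 1 ✓
b·c: (-21/11)·(-1) = 21/11 ≠ 1/2 ⇒ order 1.

1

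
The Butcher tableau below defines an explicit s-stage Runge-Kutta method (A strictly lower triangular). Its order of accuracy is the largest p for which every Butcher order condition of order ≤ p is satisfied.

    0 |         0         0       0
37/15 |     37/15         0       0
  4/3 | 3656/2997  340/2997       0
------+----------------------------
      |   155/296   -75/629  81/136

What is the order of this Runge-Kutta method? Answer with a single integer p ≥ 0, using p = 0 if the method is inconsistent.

3

b = (155/296, -75/629, 81/136)
c = (0, 37/15, 4/3)
Ac = (0, 0, 68/243)
Σ b_i: 155/296·1 + (-75/629)·1 + 81/136·1 = 1 ✓
b·c: (-75/629)·37/15 + 81/136·4/3 = 1/2 ✓
b·c²: (-75/629)·1369/225 + 81/136·16/9 = 1/3 ✓
b·Ac: 81/136·68/243 = 1/6 ✓; 3 stages ⇒ order 3.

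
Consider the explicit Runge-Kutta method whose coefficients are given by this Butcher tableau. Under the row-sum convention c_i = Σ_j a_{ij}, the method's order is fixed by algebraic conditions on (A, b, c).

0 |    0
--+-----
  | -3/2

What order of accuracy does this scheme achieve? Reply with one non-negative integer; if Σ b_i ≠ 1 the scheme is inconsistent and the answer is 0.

0

b = (-3/2)
c = (0)
Σ b_i: (-3/2)·1 = -3/2 ≠ 1 ⇒ order 0.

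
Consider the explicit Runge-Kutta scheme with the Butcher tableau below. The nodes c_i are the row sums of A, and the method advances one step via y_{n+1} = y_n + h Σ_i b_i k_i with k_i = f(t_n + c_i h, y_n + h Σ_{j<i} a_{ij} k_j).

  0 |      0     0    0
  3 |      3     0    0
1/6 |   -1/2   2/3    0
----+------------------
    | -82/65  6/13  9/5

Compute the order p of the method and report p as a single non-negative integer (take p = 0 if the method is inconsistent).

1

b = (-82/65, 6/13, 9/5)
c = (0, 3, 1/6)
Ac = (0, 0, 2)
Σ b_i: (-82/65)·1 + 6/13·1 + 9/5·1 = 1 ✓
b·c: 6/13·3 + 9/5·1/6 = 219/130 ≠ 1/2 ⇒ order 1.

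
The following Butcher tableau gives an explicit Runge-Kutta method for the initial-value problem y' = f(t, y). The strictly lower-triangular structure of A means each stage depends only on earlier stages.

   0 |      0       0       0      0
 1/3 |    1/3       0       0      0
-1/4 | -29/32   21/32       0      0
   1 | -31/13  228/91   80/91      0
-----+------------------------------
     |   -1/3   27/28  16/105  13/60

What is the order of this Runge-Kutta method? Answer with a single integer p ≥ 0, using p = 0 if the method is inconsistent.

b = (-1/3, 27/28, 16/105, 13/60)
c = (0, 1/3, -1/4, 1)
Ac = (0, 0, 7/32, 8/13)
Σ b_i: (-1/3)·1 + 27/28·1 + 16/105·1 + 13/60·1 = 1 ✓
b·c: 27/28·1/3 + 16/105·(-1/4) + 13/60·1 = 1/2 ✓
b·c²: 27/28·1/9 + 16/105·1/16 + 13/60·1 = 1/3 ✓
b·Ac: 16/105·7/32 + 13/60·8/13 = 1/6 ✓
b·c³: 27/28·1/27 + 16/105·(-1/64) + 13/60·1 = 1/4 ✓
b·(c∘Ac): 16/105·(-7/128) + 13/60·8/13 = 1/8 ✓
b·Ac²: 16/105·7/96 + 13/60·1/3 = 1/12 ✓
b·A²c: 13/60·5/26 = 1/24 ✓; 4 stages ⇒ order 4.

4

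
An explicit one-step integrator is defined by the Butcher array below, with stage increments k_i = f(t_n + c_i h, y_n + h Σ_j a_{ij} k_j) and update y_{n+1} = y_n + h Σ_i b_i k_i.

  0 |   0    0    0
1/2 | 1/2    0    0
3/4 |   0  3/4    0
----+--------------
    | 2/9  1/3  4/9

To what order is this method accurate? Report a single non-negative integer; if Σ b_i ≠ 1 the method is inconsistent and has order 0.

b = (2/9, 1/3, 4/9)
c = (0, 1/2, 3/4)
Ac = (0, 0, 3/8)
Σ b_i: 2/9·1 + 1/3·1 + 4/9·1 = 1 ✓
b·c: 1/3·1/2 + 4/9·3/4 = 1/2 ✓
b·c²: 1/3·1/4 + 4/9·9/16 = 1/3 ✓
b·Ac: 4/9·3/8 = 1/6 ✓; 3 stages ⇒ order 3.

3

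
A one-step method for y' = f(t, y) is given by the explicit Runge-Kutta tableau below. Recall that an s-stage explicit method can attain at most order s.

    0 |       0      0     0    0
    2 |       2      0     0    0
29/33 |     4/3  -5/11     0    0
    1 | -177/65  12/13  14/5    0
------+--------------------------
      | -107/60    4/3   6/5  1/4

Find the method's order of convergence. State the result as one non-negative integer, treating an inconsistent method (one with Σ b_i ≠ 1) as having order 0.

b = (-107/60, 4/3, 6/5, 1/4)
c = (0, 2, 29/33, 1)
Ac = (0, 0, -10/11, 9238/2145)
Σ b_i: (-107/60)·1 + 4/3·1 + 6/5·1 + 1/4·1 = 1 ✓
b·c: 4/3·2 + 6/5·29/33 + 1/4·1 = 2621/660 ≠ 1/2 ⇒ order 1.

1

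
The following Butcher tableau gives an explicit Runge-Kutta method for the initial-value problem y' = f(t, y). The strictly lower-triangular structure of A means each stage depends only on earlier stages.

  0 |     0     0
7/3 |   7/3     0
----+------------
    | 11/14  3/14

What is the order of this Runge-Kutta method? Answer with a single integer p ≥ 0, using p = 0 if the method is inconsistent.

2

b = (11/14, 3/14)
c = (0, 7/3)
Σ b_i: 11/14·1 + 3/14·1 = 1 ✓
b·c: 3/14·7/3 = 1/2 ✓; 2 stages ⇒ order 2.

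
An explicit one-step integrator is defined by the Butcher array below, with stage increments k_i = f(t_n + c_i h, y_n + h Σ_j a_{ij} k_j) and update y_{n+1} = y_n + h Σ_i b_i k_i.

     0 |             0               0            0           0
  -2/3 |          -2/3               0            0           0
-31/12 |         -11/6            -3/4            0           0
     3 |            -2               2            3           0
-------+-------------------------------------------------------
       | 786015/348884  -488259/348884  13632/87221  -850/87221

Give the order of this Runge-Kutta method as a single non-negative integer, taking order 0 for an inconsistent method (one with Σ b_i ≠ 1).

b = (786015/348884, -488259/348884, 13632/87221, -850/87221)
c = (0, -2/3, -31/12, 3)
Ac = (0, 0, 1/2, -109/12)
Σ b_i: 786015/348884·1 + (-488259/348884)·1 + 13632/87221·1 + (-850/87221)·1 = 1 ✓
b·c: (-488259/348884)·(-2/3) + 13632/87221·(-31/12) + (-850/87221)·3 = 1/2 ✓
b·c²: (-488259/348884)·4/9 + 13632/87221·961/144 + (-850/87221)·9 = 1/3 ✓
b·Ac: 13632/87221·1/2 + (-850/87221)·(-109/12) = 1/6 ✓
b·c³: (-488259/348884)·(-8/27) + 13632/87221·(-29791/1728) + (-850/87221)·27 = -1996205/784989 ≠ 1/4 ⇒ order 3.
b·(c∘Ac): 13632/87221·(-31/24) + (-850/87221)·(-109/4) = 11109/174442 ≠ 1/8
b·Ac²: 13632/87221·(-1/3) + (-850/87221)·3011/144 = -1606843/6279912 ≠ 1/12
b·A²c: (-850/87221)·3/2 = -1275/87221 ≠ 1/24

3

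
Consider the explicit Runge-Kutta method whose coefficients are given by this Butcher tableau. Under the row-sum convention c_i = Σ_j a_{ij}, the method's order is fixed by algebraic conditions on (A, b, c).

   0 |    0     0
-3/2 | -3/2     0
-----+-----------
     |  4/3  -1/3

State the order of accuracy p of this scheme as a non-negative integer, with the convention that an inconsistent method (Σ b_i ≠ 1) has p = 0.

2

b = (4/3, -1/3)
c = (0, -3/2)
Σ b_i: 4/3·1 + (-1/3)·1 = 1 ✓
b·c: (-1/3)·(-3/2) = 1/2 ✓; 2 stages ⇒ order 2.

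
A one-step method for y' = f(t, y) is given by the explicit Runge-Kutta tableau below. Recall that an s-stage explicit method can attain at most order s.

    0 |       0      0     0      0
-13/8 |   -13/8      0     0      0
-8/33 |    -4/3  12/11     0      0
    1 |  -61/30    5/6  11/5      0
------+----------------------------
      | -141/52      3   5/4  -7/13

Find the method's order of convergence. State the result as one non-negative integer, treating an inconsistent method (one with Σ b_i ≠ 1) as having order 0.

1

b = (-141/52, 3, 5/4, -7/13)
c = (0, -13/8, -8/33, 1)
Ac = (0, 0, -39/22, -151/80)
Σ b_i: (-141/52)·1 + 3·1 + 5/4·1 + (-7/13)·1 = 1 ✓
b·c: 3·(-13/8) + 5/4·(-8/33) + (-7/13)·1 = -19619/3432 ≠ 1/2 ⇒ order 1.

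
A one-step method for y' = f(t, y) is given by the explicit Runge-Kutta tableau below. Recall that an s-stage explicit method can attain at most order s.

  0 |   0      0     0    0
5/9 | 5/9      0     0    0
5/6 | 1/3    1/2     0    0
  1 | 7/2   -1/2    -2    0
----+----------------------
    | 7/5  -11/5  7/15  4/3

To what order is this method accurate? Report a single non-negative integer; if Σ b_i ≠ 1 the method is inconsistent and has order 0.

b = (7/5, -11/5, 7/15, 4/3)
c = (0, 5/9, 5/6, 1)
Ac = (0, 0, 5/18, -35/18)
Σ b_i: 7/5·1 + (-11/5)·1 + 7/15·1 + 4/3·1 = 1 ✓
b·c: (-11/5)·5/9 + 7/15·5/6 + 4/3·1 = 1/2 ✓
b·c²: (-11/5)·25/81 + 7/15·25/36 + 4/3·1 = 317/324 ≠ 1/3 ⇒ order 2.
b·Ac: 7/15·5/18 + 4/3·(-35/18) = -133/54 ≠ 1/6

2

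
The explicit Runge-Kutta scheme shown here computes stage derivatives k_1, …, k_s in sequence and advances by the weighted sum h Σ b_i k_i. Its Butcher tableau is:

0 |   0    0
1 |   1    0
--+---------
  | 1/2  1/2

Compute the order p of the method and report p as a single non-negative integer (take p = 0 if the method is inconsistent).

2

b = (1/2, 1/2)
c = (0, 1)
Σ b_i: 1/2·1 + 1/2·1 = 1 ✓
b·c: 1/2·1 = 1/2 ✓; 2 stages ⇒ order 2.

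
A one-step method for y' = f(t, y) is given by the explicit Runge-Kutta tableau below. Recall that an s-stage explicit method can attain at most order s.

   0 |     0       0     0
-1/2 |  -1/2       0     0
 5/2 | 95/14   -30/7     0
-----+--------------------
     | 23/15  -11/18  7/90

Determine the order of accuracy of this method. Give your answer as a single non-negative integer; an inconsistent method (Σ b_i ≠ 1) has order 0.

3

b = (23/15, -11/18, 7/90)
c = (0, -1/2, 5/2)
Ac = (0, 0, 15/7)
Σ b_i: 23/15·1 + (-11/18)·1 + 7/90·1 = 1 ✓
b·c: (-11/18)·(-1/2) + 7/90·5/2 = 1/2 ✓
b·c²: (-11/18)·1/4 + 7/90·25/4 = 1/3 ✓
b·Ac: 7/90·15/7 = 1/6 ✓; 3 stages ⇒ order 3.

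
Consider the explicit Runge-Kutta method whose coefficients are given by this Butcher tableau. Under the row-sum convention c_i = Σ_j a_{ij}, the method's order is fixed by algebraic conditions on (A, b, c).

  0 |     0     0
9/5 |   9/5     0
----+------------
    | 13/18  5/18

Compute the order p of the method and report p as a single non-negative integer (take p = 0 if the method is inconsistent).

2

b = (13/18, 5/18)
c = (0, 9/5)
Σ b_i: 13/18·1 + 5/18·1 = 1 ✓
b·c: 5/18·9/5 = 1/2 ✓; 2 stages ⇒ order 2.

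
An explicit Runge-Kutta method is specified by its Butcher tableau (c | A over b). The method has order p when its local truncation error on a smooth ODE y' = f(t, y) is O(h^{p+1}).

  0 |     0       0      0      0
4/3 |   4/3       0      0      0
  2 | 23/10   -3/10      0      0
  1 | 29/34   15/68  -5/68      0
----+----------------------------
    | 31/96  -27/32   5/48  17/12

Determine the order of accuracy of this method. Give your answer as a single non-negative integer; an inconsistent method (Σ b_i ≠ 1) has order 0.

b = (31/96, -27/32, 5/48, 17/12)
c = (0, 4/3, 2, 1)
Ac = (0, 0, -2/5, 5/34)
Σ b_i: 31/96·1 + (-27/32)·1 + 5/48·1 + 17/12·1 = 1 ✓
b·c: (-27/32)·4/3 + 5/48·2 + 17/12·1 = 1/2 ✓
b·c²: (-27/32)·16/9 + 5/48·4 + 17/12·1 = 1/3 ✓
b·Ac: 5/48·(-2/5) + 17/12·5/34 = 1/6 ✓
b·c³: (-27/32)·64/27 + 5/48·8 + 17/12·1 = 1/4 ✓
b·(c∘Ac): 5/48·(-4/5) + 17/12·5/34 = 1/8 ✓
b·Ac²: 5/48·(-8/15) + 17/12·5/51 = 1/12 ✓
b·A²c: 17/12·1/34 = 1/24 ✓; 4 stages ⇒ order 4.

4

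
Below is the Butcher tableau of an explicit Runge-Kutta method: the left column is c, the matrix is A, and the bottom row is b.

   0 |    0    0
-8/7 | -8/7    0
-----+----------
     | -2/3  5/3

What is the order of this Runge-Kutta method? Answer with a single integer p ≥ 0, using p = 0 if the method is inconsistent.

1

b = (-2/3, 5/3)
c = (0, -8/7)
Σ b_i: (-2/3)·1 + 5/3·1 = 1 ✓
b·c: 5/3·(-8/7) = -40/21 ≠ 1/2 ⇒ order 1.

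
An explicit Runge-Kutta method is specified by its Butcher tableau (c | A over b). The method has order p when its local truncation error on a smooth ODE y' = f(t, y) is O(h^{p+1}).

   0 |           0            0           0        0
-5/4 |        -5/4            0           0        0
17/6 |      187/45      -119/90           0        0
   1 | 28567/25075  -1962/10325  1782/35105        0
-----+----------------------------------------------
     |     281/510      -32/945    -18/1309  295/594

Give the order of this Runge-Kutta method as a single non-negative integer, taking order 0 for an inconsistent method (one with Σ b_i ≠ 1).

b = (281/510, -32/945, -18/1309, 295/594)
c = (0, -5/4, 17/6, 1)
Ac = (0, 0, 119/72, 45/118)
Σ b_i: 281/510·1 + (-32/945)·1 + (-18/1309)·1 + 295/594·1 = 1 ✓
b·c: (-32/945)·(-5/4) + (-18/1309)·17/6 + 295/594·1 = 1/2 ✓
b·c²: (-32/945)·25/16 + (-18/1309)·289/36 + 295/594·1 = 1/3 ✓
b·Ac: (-18/1309)·119/72 + 295/594·45/118 = 1/6 ✓
b·c³: (-32/945)·(-125/64) + (-18/1309)·4913/216 + 295/594·1 = 1/4 ✓
b·(c∘Ac): (-18/1309)·2023/432 + 295/594·45/118 = 1/8 ✓
b·Ac²: (-18/1309)·(-595/288) + 295/594·261/2360 = 1/12 ✓
b·A²c: 295/594·99/1180 = 1/24 ✓; 4 stages ⇒ order 4.

4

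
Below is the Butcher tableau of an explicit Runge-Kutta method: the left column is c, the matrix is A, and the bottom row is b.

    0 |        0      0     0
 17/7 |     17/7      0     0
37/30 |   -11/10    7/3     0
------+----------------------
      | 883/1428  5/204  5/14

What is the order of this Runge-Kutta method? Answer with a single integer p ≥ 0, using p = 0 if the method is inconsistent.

b = (883/1428, 5/204, 5/14)
c = (0, 17/7, 37/30)
Ac = (0, 0, 17/3)
Σ b_i: 883/1428·1 + 5/204·1 + 5/14·1 = 1 ✓
b·c: 5/204·17/7 + 5/14·37/30 = 1/2 ✓
b·c²: 5/204·289/49 + 5/14·1369/900 = 12133/17640 ≠ 1/3 ⇒ order 2.
b·Ac: 5/14·17/3 = 85/42 ≠ 1/6

2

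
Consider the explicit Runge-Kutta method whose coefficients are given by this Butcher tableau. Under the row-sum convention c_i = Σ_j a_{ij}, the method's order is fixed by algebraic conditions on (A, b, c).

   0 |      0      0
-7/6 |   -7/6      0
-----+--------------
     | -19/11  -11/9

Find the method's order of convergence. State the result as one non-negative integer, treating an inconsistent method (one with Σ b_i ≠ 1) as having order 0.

0

b = (-19/11, -11/9)
c = (0, -7/6)
Σ b_i: (-19/11)·1 + (-11/9)·1 = -292/99 ≠ 1 ⇒ order 0.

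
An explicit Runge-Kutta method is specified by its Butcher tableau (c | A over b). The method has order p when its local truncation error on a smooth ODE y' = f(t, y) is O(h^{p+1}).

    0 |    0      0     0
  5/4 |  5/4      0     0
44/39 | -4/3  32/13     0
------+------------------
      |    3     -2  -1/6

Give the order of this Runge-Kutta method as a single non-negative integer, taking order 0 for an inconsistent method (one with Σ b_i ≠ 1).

0

b = (3, -2, -1/6)
c = (0, 5/4, 44/39)
Ac = (0, 0, 40/13)
Σ b_i: 3·1 + (-2)·1 + (-1/6)·1 = 5/6 ≠ 1 ⇒ order 0.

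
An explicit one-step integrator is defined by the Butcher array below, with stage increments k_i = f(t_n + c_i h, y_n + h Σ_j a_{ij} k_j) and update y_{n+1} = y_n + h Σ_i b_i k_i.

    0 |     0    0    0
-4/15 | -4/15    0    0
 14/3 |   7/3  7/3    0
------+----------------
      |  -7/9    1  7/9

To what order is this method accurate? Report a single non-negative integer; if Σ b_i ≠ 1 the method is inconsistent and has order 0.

1

b = (-7/9, 1, 7/9)
c = (0, -4/15, 14/3)
Ac = (0, 0, -28/45)
Σ b_i: (-7/9)·1 + 1·1 + 7/9·1 = 1 ✓
b·c: 1·(-4/15) + 7/9·14/3 = 454/135 ≠ 1/2 ⇒ order 1.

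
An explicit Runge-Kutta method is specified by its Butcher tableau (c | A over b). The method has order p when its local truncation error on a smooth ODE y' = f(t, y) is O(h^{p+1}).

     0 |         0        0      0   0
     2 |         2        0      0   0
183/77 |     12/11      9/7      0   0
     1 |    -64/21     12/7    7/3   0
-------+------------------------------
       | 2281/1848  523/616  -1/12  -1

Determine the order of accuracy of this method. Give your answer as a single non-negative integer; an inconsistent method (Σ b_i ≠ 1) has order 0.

2

b = (2281/1848, 523/616, -1/12, -1)
c = (0, 2, 183/77, 1)
Ac = (0, 0, 18/7, 691/77)
Σ b_i: 2281/1848·1 + 523/616·1 + (-1/12)·1 + (-1)·1 = 1 ✓
b·c: 523/616·2 + (-1/12)·183/77 + (-1)·1 = 1/2 ✓
b·c²: 523/616·4 + (-1/12)·33489/5929 + (-1)·1 = 45663/23716 ≠ 1/3 ⇒ order 2.
b·Ac: (-1/12)·18/7 + (-1)·691/77 = -1415/154 ≠ 1/6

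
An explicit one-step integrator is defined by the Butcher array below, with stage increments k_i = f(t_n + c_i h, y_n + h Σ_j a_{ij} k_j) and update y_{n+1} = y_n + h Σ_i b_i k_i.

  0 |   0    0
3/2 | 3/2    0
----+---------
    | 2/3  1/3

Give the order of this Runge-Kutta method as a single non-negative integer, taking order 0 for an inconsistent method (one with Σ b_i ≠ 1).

2

b = (2/3, 1/3)
c = (0, 3/2)
Σ b_i: 2/3·1 + 1/3·1 = 1 ✓
b·c: 1/3·3/2 = 1/2 ✓; 2 stages ⇒ order 2.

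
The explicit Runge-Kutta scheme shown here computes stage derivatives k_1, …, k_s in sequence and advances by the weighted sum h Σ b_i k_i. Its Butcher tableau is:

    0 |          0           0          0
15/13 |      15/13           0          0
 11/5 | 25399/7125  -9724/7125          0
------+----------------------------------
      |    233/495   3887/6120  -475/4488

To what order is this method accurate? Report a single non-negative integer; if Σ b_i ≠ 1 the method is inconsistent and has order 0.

b = (233/495, 3887/6120, -475/4488)
c = (0, 15/13, 11/5)
Ac = (0, 0, -748/475)
Σ b_i: 233/495·1 + 3887/6120·1 + (-475/4488)·1 = 1 ✓
b·c: 3887/6120·15/13 + (-475/4488)·11/5 = 1/2 ✓
b·c²: 3887/6120·225/169 + (-475/4488)·121/25 = 1/3 ✓
b·Ac: (-475/4488)·(-748/475) = 1/6 ✓; 3 stages ⇒ order 3.

3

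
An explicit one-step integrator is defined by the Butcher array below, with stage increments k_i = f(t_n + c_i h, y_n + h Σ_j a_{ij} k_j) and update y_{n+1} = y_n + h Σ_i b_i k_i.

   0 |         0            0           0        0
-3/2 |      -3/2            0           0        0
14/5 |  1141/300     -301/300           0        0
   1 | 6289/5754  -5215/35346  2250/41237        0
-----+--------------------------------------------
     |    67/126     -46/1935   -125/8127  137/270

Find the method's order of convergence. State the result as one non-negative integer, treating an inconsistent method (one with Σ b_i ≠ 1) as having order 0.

4

b = (67/126, -46/1935, -125/8127, 137/270)
c = (0, -3/2, 14/5, 1)
Ac = (0, 0, 301/200, 205/548)
Σ b_i: 67/126·1 + (-46/1935)·1 + (-125/8127)·1 + 137/270·1 = 1 ✓
b·c: (-46/1935)·(-3/2) + (-125/8127)·14/5 + 137/270·1 = 1/2 ✓
b·c²: (-46/1935)·9/4 + (-125/8127)·196/25 + 137/270·1 = 1/3 ✓
b·Ac: (-125/8127)·301/200 + 137/270·205/548 = 1/6 ✓
b·c³: (-46/1935)·(-27/8) + (-125/8127)·2744/125 + 137/270·1 = 1/4 ✓
b·(c∘Ac): (-125/8127)·2107/500 + 137/270·205/548 = 1/8 ✓
b·Ac²: (-125/8127)·(-903/400) + 137/270·105/1096 = 1/12 ✓
b·A²c: 137/270·45/548 = 1/24 ✓; 4 stages ⇒ order 4.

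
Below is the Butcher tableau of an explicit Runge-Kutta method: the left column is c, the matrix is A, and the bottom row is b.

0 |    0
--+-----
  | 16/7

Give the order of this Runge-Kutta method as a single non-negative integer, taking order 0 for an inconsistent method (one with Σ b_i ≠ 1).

b = (16/7)
c = (0)
Σ b_i: 16/7·1 = 16/7 ≠ 1 ⇒ order 0.

0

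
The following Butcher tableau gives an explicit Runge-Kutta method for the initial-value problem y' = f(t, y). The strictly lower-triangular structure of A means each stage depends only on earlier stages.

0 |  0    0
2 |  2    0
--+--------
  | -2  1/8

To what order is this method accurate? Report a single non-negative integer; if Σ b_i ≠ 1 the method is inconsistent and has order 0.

b = (-2, 1/8)
c = (0, 2)
Σ b_i: (-2)·1 + 1/8·1 = -15/8 ≠ 1 ⇒ order 0.

0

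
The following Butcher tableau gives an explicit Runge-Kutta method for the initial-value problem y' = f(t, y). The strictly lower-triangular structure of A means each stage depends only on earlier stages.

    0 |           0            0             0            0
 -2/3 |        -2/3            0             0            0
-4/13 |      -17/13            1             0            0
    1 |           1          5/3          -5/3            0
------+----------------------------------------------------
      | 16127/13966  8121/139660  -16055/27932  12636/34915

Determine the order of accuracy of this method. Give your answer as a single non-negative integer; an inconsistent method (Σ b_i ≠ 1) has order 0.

3

b = (16127/13966, 8121/139660, -16055/27932, 12636/34915)
c = (0, -2/3, -4/13, 1)
Ac = (0, 0, -2/3, -70/117)
Σ b_i: 16127/13966·1 + 8121/139660·1 + (-16055/27932)·1 + 12636/34915·1 = 1 ✓
b·c: 8121/139660·(-2/3) + (-16055/27932)·(-4/13) + 12636/34915·1 = 1/2 ✓
b·c²: 8121/139660·4/9 + (-16055/27932)·16/169 + 12636/34915·1 = 1/3 ✓
b·Ac: (-16055/27932)·(-2/3) + 12636/34915·(-70/117) = 1/6 ✓
b·c³: 8121/139660·(-8/27) + (-16055/27932)·(-64/2197) + 12636/34915·1 = 295286/817011 ≠ 1/4 ⇒ order 3.
b·(c∘Ac): (-16055/27932)·8/39 + 12636/34915·(-70/117) = -7006/20949 ≠ 1/8
b·Ac²: (-16055/27932)·4/9 + 12636/34915·2660/4563 = -36347/817011 ≠ 1/12
b·A²c: 12636/34915·10/9 = 2808/6983 ≠ 1/24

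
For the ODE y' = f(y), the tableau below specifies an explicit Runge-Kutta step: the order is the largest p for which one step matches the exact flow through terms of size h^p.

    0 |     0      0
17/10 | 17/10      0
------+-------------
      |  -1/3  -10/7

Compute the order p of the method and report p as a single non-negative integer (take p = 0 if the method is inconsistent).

0

b = (-1/3, -10/7)
c = (0, 17/10)
Σ b_i: (-1/3)·1 + (-10/7)·1 = -37/21 ≠ 1 ⇒ order 0.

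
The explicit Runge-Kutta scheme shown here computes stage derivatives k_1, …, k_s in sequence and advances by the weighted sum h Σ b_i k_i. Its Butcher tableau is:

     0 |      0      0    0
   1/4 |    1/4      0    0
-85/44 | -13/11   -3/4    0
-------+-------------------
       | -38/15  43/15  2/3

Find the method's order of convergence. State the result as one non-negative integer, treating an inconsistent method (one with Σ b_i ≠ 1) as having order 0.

b = (-38/15, 43/15, 2/3)
c = (0, 1/4, -85/44)
Ac = (0, 0, -3/16)
Σ b_i: (-38/15)·1 + 43/15·1 + 2/3·1 = 1 ✓
b·c: 43/15·1/4 + 2/3·(-85/44) = -377/660 ≠ 1/2 ⇒ order 1.

1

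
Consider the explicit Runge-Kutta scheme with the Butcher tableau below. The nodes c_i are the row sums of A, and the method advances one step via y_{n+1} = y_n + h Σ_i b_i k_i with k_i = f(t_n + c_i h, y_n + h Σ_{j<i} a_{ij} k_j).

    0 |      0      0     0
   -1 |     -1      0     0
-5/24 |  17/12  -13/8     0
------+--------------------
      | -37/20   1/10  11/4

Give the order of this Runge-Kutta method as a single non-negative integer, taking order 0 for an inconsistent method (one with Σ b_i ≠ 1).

b = (-37/20, 1/10, 11/4)
c = (0, -1, -5/24)
Ac = (0, 0, 13/8)
Σ b_i: (-37/20)·1 + 1/10·1 + 11/4·1 = 1 ✓
b·c: 1/10·(-1) + 11/4·(-5/24) = -323/480 ≠ 1/2 ⇒ order 1.

1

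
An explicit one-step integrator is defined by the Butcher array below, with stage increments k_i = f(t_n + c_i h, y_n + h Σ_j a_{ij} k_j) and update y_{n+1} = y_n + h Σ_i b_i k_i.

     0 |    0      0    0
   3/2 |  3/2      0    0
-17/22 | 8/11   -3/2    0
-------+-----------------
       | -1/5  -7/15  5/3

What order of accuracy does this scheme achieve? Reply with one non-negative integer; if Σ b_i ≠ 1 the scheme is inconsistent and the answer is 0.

1

b = (-1/5, -7/15, 5/3)
c = (0, 3/2, -17/22)
Ac = (0, 0, -9/4)
Σ b_i: (-1/5)·1 + (-7/15)·1 + 5/3·1 = 1 ✓
b·c: (-7/15)·3/2 + 5/3·(-17/22) = -328/165 ≠ 1/2 ⇒ order 1.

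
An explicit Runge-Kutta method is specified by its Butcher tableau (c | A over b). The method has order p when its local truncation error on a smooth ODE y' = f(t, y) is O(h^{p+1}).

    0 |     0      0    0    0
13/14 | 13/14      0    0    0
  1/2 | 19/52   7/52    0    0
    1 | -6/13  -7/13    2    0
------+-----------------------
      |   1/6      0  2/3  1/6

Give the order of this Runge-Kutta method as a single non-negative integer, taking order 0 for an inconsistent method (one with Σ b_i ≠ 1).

b = (1/6, 0, 2/3, 1/6)
c = (0, 13/14, 1/2, 1)
Ac = (0, 0, 1/8, 1/2)
Σ b_i: 1/6·1 + 2/3·1 + 1/6·1 = 1 ✓
b·c: 2/3·1/2 + 1/6·1 = 1/2 ✓
b·c²: 2/3·1/4 + 1/6·1 = 1/3 ✓
b·Ac: 2/3·1/8 + 1/6·1/2 = 1/6 ✓
b·c³: 2/3·1/8 + 1/6·1 = 1/4 ✓
b·(c∘Ac): 2/3·1/16 + 1/6·1/2 = 1/8 ✓
b·Ac²: 2/3·13/112 + 1/6·1/28 = 1/12 ✓
b·A²c: 1/6·1/4 = 1/24 ✓; 4 stages ⇒ order 4.

4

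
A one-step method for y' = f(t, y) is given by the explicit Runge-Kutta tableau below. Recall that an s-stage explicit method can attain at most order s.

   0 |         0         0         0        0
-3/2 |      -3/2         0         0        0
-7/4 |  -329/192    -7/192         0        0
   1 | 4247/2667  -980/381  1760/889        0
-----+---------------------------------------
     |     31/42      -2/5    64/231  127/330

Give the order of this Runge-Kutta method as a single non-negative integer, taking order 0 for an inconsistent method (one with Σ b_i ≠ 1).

b = (31/42, -2/5, 64/231, 127/330)
c = (0, -3/2, -7/4, 1)
Ac = (0, 0, 7/128, 50/127)
Σ b_i: 31/42·1 + (-2/5)·1 + 64/231·1 + 127/330·1 = 1 ✓
b·c: (-2/5)·(-3/2) + 64/231·(-7/4) + 127/330·1 = 1/2 ✓
b·c²: (-2/5)·9/4 + 64/231·49/16 + 127/330·1 = 1/3 ✓
b·Ac: 64/231·7/128 + 127/330·50/127 = 1/6 ✓
b·c³: (-2/5)·(-27/8) + 64/231·(-343/64) + 127/330·1 = 1/4 ✓
b·(c∘Ac): 64/231·(-49/512) + 127/330·50/127 = 1/8 ✓
b·Ac²: 64/231·(-21/256) + 127/330·35/127 = 1/12 ✓
b·A²c: 127/330·55/508 = 1/24 ✓; 4 stages ⇒ order 4.

4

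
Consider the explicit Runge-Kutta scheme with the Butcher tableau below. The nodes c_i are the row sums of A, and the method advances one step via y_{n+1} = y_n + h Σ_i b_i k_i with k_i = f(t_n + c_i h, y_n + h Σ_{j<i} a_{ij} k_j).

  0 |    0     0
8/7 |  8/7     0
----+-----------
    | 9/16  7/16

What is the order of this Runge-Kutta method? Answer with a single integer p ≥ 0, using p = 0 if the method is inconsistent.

b = (9/16, 7/16)
c = (0, 8/7)
Σ b_i: 9/16·1 + 7/16·1 = 1 ✓
b·c: 7/16·8/7 = 1/2 ✓; 2 stages ⇒ order 2.

2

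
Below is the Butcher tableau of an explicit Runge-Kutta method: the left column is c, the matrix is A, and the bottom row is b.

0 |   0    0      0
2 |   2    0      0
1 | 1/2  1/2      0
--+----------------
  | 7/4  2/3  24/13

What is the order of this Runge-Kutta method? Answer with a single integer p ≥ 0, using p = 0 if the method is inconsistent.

b = (7/4, 2/3, 24/13)
c = (0, 2, 1)
Ac = (0, 0, 1)
Σ b_i: 7/4·1 + 2/3·1 + 24/13·1 = 665/156 ≠ 1 ⇒ order 0.

0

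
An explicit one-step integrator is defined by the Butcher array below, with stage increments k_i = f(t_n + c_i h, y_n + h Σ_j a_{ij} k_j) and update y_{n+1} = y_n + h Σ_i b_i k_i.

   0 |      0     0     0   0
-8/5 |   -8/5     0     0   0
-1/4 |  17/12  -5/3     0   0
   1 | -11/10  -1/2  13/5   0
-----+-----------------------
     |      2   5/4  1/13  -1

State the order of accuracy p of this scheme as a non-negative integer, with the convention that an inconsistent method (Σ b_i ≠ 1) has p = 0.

b = (2, 5/4, 1/13, -1)
c = (0, -8/5, -1/4, 1)
Ac = (0, 0, 8/3, 3/20)
Σ b_i: 2·1 + 5/4·1 + 1/13·1 + (-1)·1 = 121/52 ≠ 1 ⇒ order 0.

0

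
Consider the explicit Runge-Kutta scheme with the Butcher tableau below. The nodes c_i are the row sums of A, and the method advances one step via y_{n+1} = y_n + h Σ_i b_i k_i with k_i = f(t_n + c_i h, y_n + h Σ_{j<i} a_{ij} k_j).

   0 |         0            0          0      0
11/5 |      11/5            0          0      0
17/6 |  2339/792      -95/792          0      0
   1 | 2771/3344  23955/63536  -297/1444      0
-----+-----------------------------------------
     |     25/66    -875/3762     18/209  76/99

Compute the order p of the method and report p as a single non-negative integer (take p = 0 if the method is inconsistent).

4

b = (25/66, -875/3762, 18/209, 76/99)
c = (0, 11/5, 17/6, 1)
Ac = (0, 0, -19/72, 75/304)
Σ b_i: 25/66·1 + (-875/3762)·1 + 18/209·1 + 76/99·1 = 1 ✓
b·c: (-875/3762)·11/5 + 18/209·17/6 + 76/99·1 = 1/2 ✓
b·c²: (-875/3762)·121/25 + 18/209·289/36 + 76/99·1 = 1/3 ✓
b·Ac: 18/209·(-19/72) + 76/99·75/304 = 1/6 ✓
b·c³: (-875/3762)·1331/125 + 18/209·4913/216 + 76/99·1 = 1/4 ✓
b·(c∘Ac): 18/209·(-323/432) + 76/99·75/304 = 1/8 ✓
b·Ac²: 18/209·(-209/360) + 76/99·33/190 = 1/12 ✓
b·A²c: 76/99·33/608 = 1/24 ✓; 4 stages ⇒ order 4.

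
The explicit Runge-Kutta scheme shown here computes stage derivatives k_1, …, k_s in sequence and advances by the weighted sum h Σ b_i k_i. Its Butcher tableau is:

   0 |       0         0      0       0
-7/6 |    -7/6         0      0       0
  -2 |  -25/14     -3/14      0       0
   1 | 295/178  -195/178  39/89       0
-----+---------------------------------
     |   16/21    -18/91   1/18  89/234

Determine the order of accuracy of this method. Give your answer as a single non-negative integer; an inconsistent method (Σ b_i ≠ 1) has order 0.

b = (16/21, -18/91, 1/18, 89/234)
c = (0, -7/6, -2, 1)
Ac = (0, 0, 1/4, 143/356)
Σ b_i: 16/21·1 + (-18/91)·1 + 1/18·1 + 89/234·1 = 1 ✓
b·c: (-18/91)·(-7/6) + 1/18·(-2) + 89/234·1 = 1/2 ✓
b·c²: (-18/91)·49/36 + 1/18·4 + 89/234·1 = 1/3 ✓
b·Ac: 1/18·1/4 + 89/234·143/356 = 1/6 ✓
b·c³: (-18/91)·(-343/216) + 1/18·(-8) + 89/234·1 = 1/4 ✓
b·(c∘Ac): 1/18·(-1/2) + 89/234·143/356 = 1/8 ✓
b·Ac²: 1/18·(-7/24) + 89/234·559/2136 = 1/12 ✓
b·A²c: 89/234·39/356 = 1/24 ✓; 4 stages ⇒ order 4.

4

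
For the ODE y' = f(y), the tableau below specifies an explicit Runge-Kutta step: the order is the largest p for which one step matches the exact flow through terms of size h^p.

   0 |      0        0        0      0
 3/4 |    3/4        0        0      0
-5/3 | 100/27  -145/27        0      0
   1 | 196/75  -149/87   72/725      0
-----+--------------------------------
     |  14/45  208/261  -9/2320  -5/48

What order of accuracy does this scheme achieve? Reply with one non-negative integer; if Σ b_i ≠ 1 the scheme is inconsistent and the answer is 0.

4

b = (14/45, 208/261, -9/2320, -5/48)
c = (0, 3/4, -5/3, 1)
Ac = (0, 0, -145/36, -29/20)
Σ b_i: 14/45·1 + 208/261·1 + (-9/2320)·1 + (-5/48)·1 = 1 ✓
b·c: 208/261·3/4 + (-9/2320)·(-5/3) + (-5/48)·1 = 1/2 ✓
b·c²: 208/261·9/16 + (-9/2320)·25/9 + (-5/48)·1 = 1/3 ✓
b·Ac: (-9/2320)·(-145/36) + (-5/48)·(-29/20) = 1/6 ✓
b·c³: 208/261·27/64 + (-9/2320)·(-125/27) + (-5/48)·1 = 1/4 ✓
b·(c∘Ac): (-9/2320)·725/108 + (-5/48)·(-29/20) = 1/8 ✓
b·Ac²: (-9/2320)·(-145/48) + (-5/48)·(-11/16) = 1/12 ✓
b·A²c: (-5/48)·(-2/5) = 1/24 ✓; 4 stages ⇒ order 4.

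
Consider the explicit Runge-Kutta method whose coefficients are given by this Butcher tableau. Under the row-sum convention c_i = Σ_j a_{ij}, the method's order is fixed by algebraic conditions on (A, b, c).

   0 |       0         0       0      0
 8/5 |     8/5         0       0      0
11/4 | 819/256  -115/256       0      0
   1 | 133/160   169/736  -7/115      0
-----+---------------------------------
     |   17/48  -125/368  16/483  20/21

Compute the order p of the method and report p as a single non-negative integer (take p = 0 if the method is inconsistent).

b = (17/48, -125/368, 16/483, 20/21)
c = (0, 8/5, 11/4, 1)
Ac = (0, 0, -23/32, 1/5)
Σ b_i: 17/48·1 + (-125/368)·1 + 16/483·1 + 20/21·1 = 1 ✓
b·c: (-125/368)·8/5 + 16/483·11/4 + 20/21·1 = 1/2 ✓
b·c²: (-125/368)·64/25 + 16/483·121/16 + 20/21·1 = 1/3 ✓
b·Ac: 16/483·(-23/32) + 20/21·1/5 = 1/6 ✓
b·c³: (-125/368)·512/125 + 16/483·1331/64 + 20/21·1 = 1/4 ✓
b·(c∘Ac): 16/483·(-253/128) + 20/21·1/5 = 1/8 ✓
b·Ac²: 16/483·(-23/20) + 20/21·51/400 = 1/12 ✓
b·A²c: 20/21·7/160 = 1/24 ✓; 4 stages ⇒ order 4.

4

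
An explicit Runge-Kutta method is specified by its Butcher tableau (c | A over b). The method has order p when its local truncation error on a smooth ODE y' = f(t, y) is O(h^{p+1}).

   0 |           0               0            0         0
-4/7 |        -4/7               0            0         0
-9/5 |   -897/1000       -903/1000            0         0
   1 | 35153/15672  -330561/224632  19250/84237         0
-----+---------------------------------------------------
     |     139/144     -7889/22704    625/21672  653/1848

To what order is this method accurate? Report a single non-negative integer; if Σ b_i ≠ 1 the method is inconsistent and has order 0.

b = (139/144, -7889/22704, 625/21672, 653/1848)
c = (0, -4/7, -9/5, 1)
Ac = (0, 0, 129/250, 561/1306)
Σ b_i: 139/144·1 + (-7889/22704)·1 + 625/21672·1 + 653/1848·1 = 1 ✓
b·c: (-7889/22704)·(-4/7) + 625/21672·(-9/5) + 653/1848·1 = 1/2 ✓
b·c²: (-7889/22704)·16/49 + 625/21672·81/25 + 653/1848·1 = 1/3 ✓
b·Ac: 625/21672·129/250 + 653/1848·561/1306 = 1/6 ✓
b·c³: (-7889/22704)·(-64/343) + 625/21672·(-729/125) + 653/1848·1 = 1/4 ✓
b·(c∘Ac): 625/21672·(-1161/1250) + 653/1848·561/1306 = 1/8 ✓
b·Ac²: 625/21672·(-258/875) + 653/1848·1188/4571 = 1/12 ✓
b·A²c: 653/1848·77/653 = 1/24 ✓; 4 stages ⇒ order 4.

4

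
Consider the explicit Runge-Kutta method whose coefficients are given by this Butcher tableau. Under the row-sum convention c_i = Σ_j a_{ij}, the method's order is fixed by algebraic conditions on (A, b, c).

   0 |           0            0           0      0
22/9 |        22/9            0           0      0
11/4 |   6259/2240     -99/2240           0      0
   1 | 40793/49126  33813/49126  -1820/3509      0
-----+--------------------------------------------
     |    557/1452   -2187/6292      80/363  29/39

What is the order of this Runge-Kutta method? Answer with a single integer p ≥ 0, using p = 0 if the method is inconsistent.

b = (557/1452, -2187/6292, 80/363, 29/39)
c = (0, 22/9, 11/4, 1)
Ac = (0, 0, -121/1120, 52/203)
Σ b_i: 557/1452·1 + (-2187/6292)·1 + 80/363·1 + 29/39·1 = 1 ✓
b·c: (-2187/6292)·22/9 + 80/363·11/4 + 29/39·1 = 1/2 ✓
b·c²: (-2187/6292)·484/81 + 80/363·121/16 + 29/39·1 = 1/3 ✓
b·Ac: 80/363·(-121/1120) + 29/39·52/203 = 1/6 ✓
b·c³: (-2187/6292)·10648/729 + 80/363·1331/64 + 29/39·1 = 1/4 ✓
b·(c∘Ac): 80/363·(-1331/4480) + 29/39·52/203 = 1/8 ✓
b·Ac²: 80/363·(-1331/5040) + 29/39·1391/7308 = 1/12 ✓
b·A²c: 29/39·13/232 = 1/24 ✓; 4 stages ⇒ order 4.

4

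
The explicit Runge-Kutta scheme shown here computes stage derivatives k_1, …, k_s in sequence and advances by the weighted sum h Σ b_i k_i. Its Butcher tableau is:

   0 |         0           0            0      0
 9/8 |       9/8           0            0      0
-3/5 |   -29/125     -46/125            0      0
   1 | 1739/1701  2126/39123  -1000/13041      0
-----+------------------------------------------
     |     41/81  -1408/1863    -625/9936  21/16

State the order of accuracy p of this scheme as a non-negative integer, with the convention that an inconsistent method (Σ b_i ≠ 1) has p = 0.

4

b = (41/81, -1408/1863, -625/9936, 21/16)
c = (0, 9/8, -3/5, 1)
Ac = (0, 0, -207/500, 3/28)
Σ b_i: 41/81·1 + (-1408/1863)·1 + (-625/9936)·1 + 21/16·1 = 1 ✓
b·c: (-1408/1863)·9/8 + (-625/9936)·(-3/5) + 21/16·1 = 1/2 ✓
b·c²: (-1408/1863)·81/64 + (-625/9936)·9/25 + 21/16·1 = 1/3 ✓
b·Ac: (-625/9936)·(-207/500) + 21/16·3/28 = 1/6 ✓
b·c³: (-1408/1863)·729/512 + (-625/9936)·(-27/125) + 21/16·1 = 1/4 ✓
b·(c∘Ac): (-625/9936)·621/2500 + 21/16·3/28 = 1/8 ✓
b·Ac²: (-625/9936)·(-1863/4000) + 21/16·83/2016 = 1/12 ✓
b·A²c: 21/16·2/63 = 1/24 ✓; 4 stages ⇒ order 4.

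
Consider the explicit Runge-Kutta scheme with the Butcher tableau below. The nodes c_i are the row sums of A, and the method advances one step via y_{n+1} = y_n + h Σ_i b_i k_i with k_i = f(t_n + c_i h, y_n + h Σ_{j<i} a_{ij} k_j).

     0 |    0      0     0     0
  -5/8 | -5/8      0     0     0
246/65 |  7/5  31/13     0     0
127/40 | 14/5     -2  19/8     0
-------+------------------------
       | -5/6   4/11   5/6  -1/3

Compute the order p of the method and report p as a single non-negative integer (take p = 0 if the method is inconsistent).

0

b = (-5/6, 4/11, 5/6, -1/3)
c = (0, -5/8, 246/65, 127/40)
Ac = (0, 0, -155/104, 1331/130)
Σ b_i: (-5/6)·1 + 4/11·1 + 5/6·1 + (-1/3)·1 = 1/33 ≠ 1 ⇒ order 0.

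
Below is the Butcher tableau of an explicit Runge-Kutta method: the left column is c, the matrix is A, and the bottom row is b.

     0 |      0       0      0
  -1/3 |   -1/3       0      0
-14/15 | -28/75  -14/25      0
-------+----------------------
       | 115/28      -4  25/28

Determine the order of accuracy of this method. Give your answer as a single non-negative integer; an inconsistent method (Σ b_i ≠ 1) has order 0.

b = (115/28, -4, 25/28)
c = (0, -1/3, -14/15)
Ac = (0, 0, 14/75)
Σ b_i: 115/28·1 + (-4)·1 + 25/28·1 = 1 ✓
b·c: (-4)·(-1/3) + 25/28·(-14/15) = 1/2 ✓
b·c²: (-4)·1/9 + 25/28·196/225 = 1/3 ✓
b·Ac: 25/28·14/75 = 1/6 ✓; 3 stages ⇒ order 3.

3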